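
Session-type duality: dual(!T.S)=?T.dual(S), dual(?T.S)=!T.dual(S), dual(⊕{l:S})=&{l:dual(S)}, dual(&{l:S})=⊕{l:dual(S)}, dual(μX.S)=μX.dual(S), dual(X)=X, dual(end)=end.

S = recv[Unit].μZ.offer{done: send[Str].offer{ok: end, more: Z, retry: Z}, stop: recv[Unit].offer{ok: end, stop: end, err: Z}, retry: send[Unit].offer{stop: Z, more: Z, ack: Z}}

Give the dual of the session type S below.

recv[Unit] = send[Unit]
  μZ = μZ  (μ self-dual)
    offer{done,stop,retry} = select{done,stop,retry}  (offer→select)
      [done]
        send[Str] = recv[Str]
          offer{ok,more,retry} = select{ok,more,retry}  (offer→select)
            [ok]
              dual(end) = end
            [more]
              dual(Z) = Z
            [retry]
              dual(Z) = Z
      [stop]
        recv[Unit] = send[Unit]
          offer{ok,stop,err} = select{ok,stop,err}  (offer→select)
            [ok]
              dual(end) = end
            [stop]
              dual(end) = end
            [err]
              dual(Z) = Z
      [retry]
        send[Unit] = recv[Unit]
          offer{stop,more,ack} = select{stop,more,ack}  (offer→select)
            [stop]
              dual(Z) = Z
            [more]
              dual(Z) = Z
            [ack]
              dual(Z) = Z

send[Unit].μZ.select{done: recv[Str].select{ok: end, more: Z, retry: Z}, stop: send[Unit].select{ok: end, stop: end, err: Z}, retry: recv[Unit].select{stop: Z, more: Z, ack: Z}}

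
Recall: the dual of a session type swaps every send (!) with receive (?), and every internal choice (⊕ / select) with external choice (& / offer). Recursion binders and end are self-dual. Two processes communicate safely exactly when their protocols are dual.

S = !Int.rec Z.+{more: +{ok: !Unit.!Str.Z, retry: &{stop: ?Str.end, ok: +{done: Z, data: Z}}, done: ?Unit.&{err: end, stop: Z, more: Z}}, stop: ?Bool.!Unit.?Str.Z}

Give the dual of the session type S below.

?Int.rec Z.&{more: &{ok: ?Unit.?Str.Z, retry: +{stop: !Str.end, ok: &{done: Z, data: Z}}, done: !Unit.+{err: end, stop: Z, more: Z}}, stop: !Bool.?Unit.!Str.Z}

!Int ↦ ?Int
  rec Z ↦ rec Z  (μ self-dual)
    +{more,stop} ↦ &{more,stop}  (select→offer)
      case more:
        +{ok,retry,done} ↦ &{ok,retry,done}  (select→offer)
          case ok:
            !Unit ↦ ?Unit
              !Str ↦ ?Str
                Z ↦ Z
          case retry:
            &{stop,ok} ↦ +{stop,ok}  (&→⊕)
              case stop:
                ?Str ↦ !Str
                  end ↦ end
              case ok:
                +{done,data} ↦ &{done,data}  (select→offer)
                  case done:
                    Z ↦ Z
                  case data:
                    Z ↦ Z
          case done:
            ?Unit ↦ !Unit
              &{err,stop,more} ↦ +{err,stop,more}  (&→⊕)
                case err:
                  end ↦ end
                case stop:
                  Z ↦ Z
                case more:
                  Z ↦ Z
      case stop:
        ?Bool ↦ !Bool
          !Unit ↦ ?Unit
            ?Str ↦ !Str
              Z ↦ Z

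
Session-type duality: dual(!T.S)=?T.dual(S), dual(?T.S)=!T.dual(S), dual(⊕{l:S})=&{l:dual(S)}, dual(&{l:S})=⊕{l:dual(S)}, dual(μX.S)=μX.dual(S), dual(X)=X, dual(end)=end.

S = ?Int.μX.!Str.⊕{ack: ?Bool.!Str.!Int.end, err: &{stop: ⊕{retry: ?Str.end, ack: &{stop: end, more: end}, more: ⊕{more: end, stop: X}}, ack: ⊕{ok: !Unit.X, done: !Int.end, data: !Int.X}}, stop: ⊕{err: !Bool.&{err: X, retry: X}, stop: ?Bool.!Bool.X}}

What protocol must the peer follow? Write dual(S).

!Int.μX.?Str.&{ack: !Bool.?Str.?Int.end, err: ⊕{stop: &{retry: !Str.end, ack: ⊕{stop: end, more: end}, more: &{more: end, stop: X}}, ack: &{ok: ?Unit.X, done: ?Int.end, data: ?Int.X}}, stop: &{err: ?Bool.⊕{err: X, retry: X}, stop: !Bool.?Bool.X}}

?Int → !Int
  μX → μX  (binder kept)
    !Str → ?Str
      ⊕{ack,err,stop} → &{ack,err,stop}  (internal→external)
        case ack:
          ?Bool → !Bool
            !Str → ?Str
              !Int → ?Int
                dual(end) = end
        case err:
          &{stop,ack} → ⊕{stop,ack}  (&→⊕)
            case stop:
              ⊕{retry,ack,more} → &{retry,ack,more}  (internal→external)
                case retry:
                  ?Str → !Str
                    dual(end) = end
                case ack:
                  &{stop,more} → ⊕{stop,more}  (&→⊕)
                    case stop:
                      dual(end) = end
                    case more:
                      dual(end) = end
                case more:
                  ⊕{more,stop} → &{more,stop}  (internal→external)
                    case more:
                      dual(end) = end
                    case stop:
                      dual(X) = X
            case ack:
              ⊕{ok,done,data} → &{ok,done,data}  (internal→external)
                case ok:
                  !Unit → ?Unit
                    dual(X) = X
                case done:
                  !Int → ?Int
                    dual(end) = end
                case data:
                  !Int → ?Int
                    dual(X) = X
        case stop:
          ⊕{err,stop} → &{err,stop}  (internal→external)
            case err:
              !Bool → ?Bool
                &{err,retry} → ⊕{err,retry}  (&→⊕)
                  case err:
                    dual(X) = X
                  case retry:
                    dual(X) = X
            case stop:
              ?Bool → !Bool
                !Bool → ?Bool
                  dual(X) = X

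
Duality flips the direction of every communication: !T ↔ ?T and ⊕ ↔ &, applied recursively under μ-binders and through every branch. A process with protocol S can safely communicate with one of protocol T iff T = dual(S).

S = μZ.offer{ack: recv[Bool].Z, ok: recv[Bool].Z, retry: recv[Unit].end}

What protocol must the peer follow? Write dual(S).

μZ.select{ack: send[Bool].Z, ok: send[Bool].Z, retry: send[Unit].end}

μZ ↦ μZ  (μ self-dual)
  offer{ack,ok,retry} ↦ select{ack,ok,retry}  (&→⊕)
    case ack:
      recv[Bool] ↦ send[Bool]
        dual(Z) = Z
    case ok:
      recv[Bool] ↦ send[Bool]
        dual(Z) = Z
    case retry:
      recv[Unit] ↦ send[Unit]
        dual(end) = end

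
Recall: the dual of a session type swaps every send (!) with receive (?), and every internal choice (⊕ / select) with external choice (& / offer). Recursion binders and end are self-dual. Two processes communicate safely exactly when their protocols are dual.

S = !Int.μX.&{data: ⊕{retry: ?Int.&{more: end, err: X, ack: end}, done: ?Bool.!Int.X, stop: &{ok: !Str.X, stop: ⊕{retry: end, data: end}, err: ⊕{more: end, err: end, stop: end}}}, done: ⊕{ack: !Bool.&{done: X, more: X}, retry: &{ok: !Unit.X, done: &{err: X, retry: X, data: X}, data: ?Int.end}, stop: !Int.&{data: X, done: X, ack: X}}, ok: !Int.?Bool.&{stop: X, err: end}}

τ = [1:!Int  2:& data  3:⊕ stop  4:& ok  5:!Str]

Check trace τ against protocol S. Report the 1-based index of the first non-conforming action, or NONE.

NONE

@1 !Int  match  state: μX.…
@2 & data  match  state: ⊕{retry: ?Int.&{more: end, err: μX.…, ack: end}, done: ?Bool.!Int.μX.…, stop: &{ok: !Str.μX.…, stop: ⊕{retry: end, data: end}, err: ⊕{more: end, err: end, stop: end}}}
@3 ⊕ stop  match  state: &{ok: !Str.μX.…, stop: ⊕{retry: end, data: end}, err: ⊕{more: end, err: end, stop: end}}
@4 & ok  match  state: !Str.μX.…
@5 !Str  match  state: μX.…
all 5 steps conform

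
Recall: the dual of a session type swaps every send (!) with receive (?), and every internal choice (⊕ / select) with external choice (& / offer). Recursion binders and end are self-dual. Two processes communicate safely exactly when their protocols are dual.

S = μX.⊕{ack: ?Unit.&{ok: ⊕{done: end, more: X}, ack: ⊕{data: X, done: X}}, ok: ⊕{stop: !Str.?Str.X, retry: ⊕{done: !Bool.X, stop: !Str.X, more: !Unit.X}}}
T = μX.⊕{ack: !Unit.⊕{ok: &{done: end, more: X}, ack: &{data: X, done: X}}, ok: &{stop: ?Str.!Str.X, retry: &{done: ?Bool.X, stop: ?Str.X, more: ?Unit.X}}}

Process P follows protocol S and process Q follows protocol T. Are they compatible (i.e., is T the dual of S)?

μX vs μX  match (μ self-dual)
  ⊕{ack,ok} vs ⊕{ack,ok}  ✗ choice polarity not flipped — not dual

NO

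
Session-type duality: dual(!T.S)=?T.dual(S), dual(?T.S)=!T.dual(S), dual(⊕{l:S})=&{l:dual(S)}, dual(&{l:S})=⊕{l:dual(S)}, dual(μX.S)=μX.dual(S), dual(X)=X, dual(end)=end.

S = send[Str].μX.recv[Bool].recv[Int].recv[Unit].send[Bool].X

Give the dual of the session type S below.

recv[Str].μX.send[Bool].send[Int].send[Unit].recv[Bool].X

send[Str] = recv[Str]
  μX = μX  (binder kept)
    recv[Bool] = send[Bool]
      recv[Int] = send[Int]
        recv[Unit] = send[Unit]
          send[Bool] = recv[Bool]
            X self-dual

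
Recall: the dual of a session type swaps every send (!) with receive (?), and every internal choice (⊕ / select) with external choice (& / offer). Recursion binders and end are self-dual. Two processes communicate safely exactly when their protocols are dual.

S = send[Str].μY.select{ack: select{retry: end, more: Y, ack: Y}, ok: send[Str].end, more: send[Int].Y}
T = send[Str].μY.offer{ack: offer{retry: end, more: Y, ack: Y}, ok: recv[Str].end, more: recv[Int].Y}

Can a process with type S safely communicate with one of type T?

send[Str] ‖ send[Str]  ✗ same direction on both sides — not dual

NO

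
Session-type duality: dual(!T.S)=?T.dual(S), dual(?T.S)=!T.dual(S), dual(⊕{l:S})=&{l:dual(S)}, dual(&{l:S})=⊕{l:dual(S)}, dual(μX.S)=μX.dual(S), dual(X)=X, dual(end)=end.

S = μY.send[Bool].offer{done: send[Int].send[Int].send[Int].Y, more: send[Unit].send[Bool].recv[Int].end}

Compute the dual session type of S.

μY ↦ μY  (μ self-dual)
  send[Bool] ↦ recv[Bool]
    offer{done,more} ↦ select{done,more}  (external→internal)
      [done]
        send[Int] ↦ recv[Int]
          send[Int] ↦ recv[Int]
            send[Int] ↦ recv[Int]
              dual(Y) = Y
      [more]
        send[Unit] ↦ recv[Unit]
          send[Bool] ↦ recv[Bool]
            recv[Int] ↦ send[Int]
              dual(end) = end

μY.recv[Bool].select{done: recv[Int].recv[Int].recv[Int].Y, more: recv[Unit].recv[Bool].send[Int].end}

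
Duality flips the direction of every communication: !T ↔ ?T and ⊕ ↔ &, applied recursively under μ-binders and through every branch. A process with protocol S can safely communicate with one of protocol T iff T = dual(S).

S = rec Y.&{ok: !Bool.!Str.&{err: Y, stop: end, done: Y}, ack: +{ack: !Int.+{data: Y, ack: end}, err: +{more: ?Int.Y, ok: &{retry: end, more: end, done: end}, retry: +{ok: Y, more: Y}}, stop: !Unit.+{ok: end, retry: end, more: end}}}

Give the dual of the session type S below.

rec Y.+{ok: ?Bool.?Str.+{err: Y, stop: end, done: Y}, ack: &{ack: ?Int.&{data: Y, ack: end}, err: &{more: !Int.Y, ok: +{retry: end, more: end, done: end}, retry: &{ok: Y, more: Y}}, stop: ?Unit.&{ok: end, retry: end, more: end}}}

rec Y → rec Y  (rec unchanged)
  &{ok,ack} → +{ok,ack}  (external→internal)
    [ok]
      !Bool → ?Bool
        !Str → ?Str
          &{err,stop,done} → +{err,stop,done}  (external→internal)
            [err]
              dual(Y) = Y
            [stop]
              dual(end) = end
            [done]
              dual(Y) = Y
    [ack]
      +{ack,err,stop} → &{ack,err,stop}  (internal→external)
        [ack]
          !Int → ?Int
            +{data,ack} → &{data,ack}  (internal→external)
              [data]
                dual(Y) = Y
              [ack]
                dual(end) = end
        [err]
          +{more,ok,retry} → &{more,ok,retry}  (internal→external)
            [more]
              ?Int → !Int
                dual(Y) = Y
            [ok]
              &{retry,more,done} → +{retry,more,done}  (external→internal)
                [retry]
                  dual(end) = end
                [more]
                  dual(end) = end
                [done]
                  dual(end) = end
            [retry]
              +{ok,more} → &{ok,more}  (internal→external)
                [ok]
                  dual(Y) = Y
                [more]
                  dual(Y) = Y
        [stop]
          !Unit → ?Unit
            +{ok,retry,more} → &{ok,retry,more}  (internal→external)
              [ok]
                dual(end) = end
              [retry]
                dual(end) = end
              [more]
                dual(end) = end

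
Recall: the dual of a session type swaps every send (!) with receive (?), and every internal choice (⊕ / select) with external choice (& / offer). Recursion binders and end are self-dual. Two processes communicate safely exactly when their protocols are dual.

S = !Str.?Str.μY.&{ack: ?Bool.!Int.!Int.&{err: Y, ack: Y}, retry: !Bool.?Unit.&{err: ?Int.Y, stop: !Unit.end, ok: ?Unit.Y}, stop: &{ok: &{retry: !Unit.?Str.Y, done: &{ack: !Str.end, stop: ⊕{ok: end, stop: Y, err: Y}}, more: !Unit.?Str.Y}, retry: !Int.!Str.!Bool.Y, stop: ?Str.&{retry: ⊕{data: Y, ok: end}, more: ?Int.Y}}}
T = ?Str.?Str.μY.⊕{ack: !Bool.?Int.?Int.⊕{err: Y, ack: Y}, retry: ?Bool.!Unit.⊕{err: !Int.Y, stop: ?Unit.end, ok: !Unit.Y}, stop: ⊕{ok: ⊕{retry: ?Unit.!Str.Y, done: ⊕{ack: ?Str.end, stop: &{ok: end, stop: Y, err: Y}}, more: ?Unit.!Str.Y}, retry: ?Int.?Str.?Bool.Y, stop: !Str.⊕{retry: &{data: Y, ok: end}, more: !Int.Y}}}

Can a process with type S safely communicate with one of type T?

NO

!Str ‖ ?Str  ok
  ?Str ‖ ?Str  ✗ same direction on both sides — not dual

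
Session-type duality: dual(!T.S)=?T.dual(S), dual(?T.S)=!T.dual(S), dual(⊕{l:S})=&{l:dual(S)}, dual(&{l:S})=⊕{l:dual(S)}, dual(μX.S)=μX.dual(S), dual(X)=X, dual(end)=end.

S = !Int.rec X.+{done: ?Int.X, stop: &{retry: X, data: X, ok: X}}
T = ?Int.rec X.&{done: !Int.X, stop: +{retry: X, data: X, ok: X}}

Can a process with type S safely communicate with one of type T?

!Int | ?Int  match
  rec X | rec X  match (μ self-dual)
    +{done,stop} | &{done,stop}  match same labels
      case done:
        ?Int | !Int  match
          X | X  match
      case stop:
        &{retry,data,ok} | +{retry,data,ok}  match same labels
          case retry:
            X | X  match
          case data:
            X | X  match
          case ok:
            X | X  match

YES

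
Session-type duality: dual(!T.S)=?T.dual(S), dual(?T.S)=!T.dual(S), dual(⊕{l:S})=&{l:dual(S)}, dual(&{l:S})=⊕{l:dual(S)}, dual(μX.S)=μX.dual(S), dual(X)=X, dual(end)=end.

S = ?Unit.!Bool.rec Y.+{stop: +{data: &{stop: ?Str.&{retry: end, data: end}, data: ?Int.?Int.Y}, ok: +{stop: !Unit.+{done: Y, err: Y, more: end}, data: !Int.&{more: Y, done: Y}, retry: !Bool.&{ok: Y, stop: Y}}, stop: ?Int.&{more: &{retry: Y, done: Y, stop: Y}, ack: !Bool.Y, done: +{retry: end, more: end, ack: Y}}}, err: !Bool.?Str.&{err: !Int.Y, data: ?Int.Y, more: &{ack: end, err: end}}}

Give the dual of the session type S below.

?Unit ↦ !Unit
  !Bool ↦ ?Bool
    rec Y ↦ rec Y  (rec unchanged)
      +{stop,err} ↦ &{stop,err}  (select→offer)
        [stop]
          +{data,ok,stop} ↦ &{data,ok,stop}  (select→offer)
            [data]
              &{stop,data} ↦ +{stop,data}  (external→internal)
                [stop]
                  ?Str ↦ !Str
                    &{retry,data} ↦ +{retry,data}  (external→internal)
                      [retry]
                        dual(end) = end
                      [data]
                        dual(end) = end
                [data]
                  ?Int ↦ !Int
                    ?Int ↦ !Int
                      dual(Y) = Y
            [ok]
              +{stop,data,retry} ↦ &{stop,data,retry}  (select→offer)
                [stop]
                  !Unit ↦ ?Unit
                    +{done,err,more} ↦ &{done,err,more}  (select→offer)
                      [done]
                        dual(Y) = Y
                      [err]
                        dual(Y) = Y
                      [more]
                        dual(end) = end
                [data]
                  !Int ↦ ?Int
                    &{more,done} ↦ +{more,done}  (external→internal)
                      [more]
                        dual(Y) = Y
                      [done]
                        dual(Y) = Y
                [retry]
                  !Bool ↦ ?Bool
                    &{ok,stop} ↦ +{ok,stop}  (external→internal)
                      [ok]
                        dual(Y) = Y
                      [stop]
                        dual(Y) = Y
            [stop]
              ?Int ↦ !Int
                &{more,ack,done} ↦ +{more,ack,done}  (external→internal)
                  [more]
                    &{retry,done,stop} ↦ +{retry,done,stop}  (external→internal)
                      [retry]
                        dual(Y) = Y
                      [done]
                        dual(Y) = Y
                      [stop]
                        dual(Y) = Y
                  [ack]
                    !Bool ↦ ?Bool
                      dual(Y) = Y
                  [done]
                    +{retry,more,ack} ↦ &{retry,more,ack}  (select→offer)
                      [retry]
                        dual(end) = end
                      [more]
                        dual(end) = end
                      [ack]
                        dual(Y) = Y
        [err]
          !Bool ↦ ?Bool
            ?Str ↦ !Str
              &{err,data,more} ↦ +{err,data,more}  (external→internal)
                [err]
                  !Int ↦ ?Int
                    dual(Y) = Y
                [data]
                  ?Int ↦ !Int
                    dual(Y) = Y
                [more]
                  &{ack,err} ↦ +{ack,err}  (external→internal)
                    [ack]
                      dual(end) = end
                    [err]
                      dual(end) = end

!Unit.?Bool.rec Y.&{stop: &{data: +{stop: !Str.+{retry: end, data: end}, data: !Int.!Int.Y}, ok: &{stop: ?Unit.&{done: Y, err: Y, more: end}, data: ?Int.+{more: Y, done: Y}, retry: ?Bool.+{ok: Y, stop: Y}}, stop: !Int.+{more: +{retry: Y, done: Y, stop: Y}, ack: ?Bool.Y, done: &{retry: end, more: end, ack: Y}}}, err: ?Bool.!Str.+{err: ?Int.Y, data: !Int.Y, more: +{ack: end, err: end}}}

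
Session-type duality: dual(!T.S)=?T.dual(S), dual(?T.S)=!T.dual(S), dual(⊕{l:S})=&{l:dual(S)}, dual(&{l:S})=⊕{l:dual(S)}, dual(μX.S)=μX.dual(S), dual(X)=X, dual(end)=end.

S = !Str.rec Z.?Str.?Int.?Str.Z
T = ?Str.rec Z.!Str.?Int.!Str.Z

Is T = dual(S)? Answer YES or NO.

!Str vs ?Str  match
  rec Z vs rec Z  match (binder kept)
    ?Str vs !Str  match
      ?Int vs ?Int  ✗ same direction on both sides — not dual

NO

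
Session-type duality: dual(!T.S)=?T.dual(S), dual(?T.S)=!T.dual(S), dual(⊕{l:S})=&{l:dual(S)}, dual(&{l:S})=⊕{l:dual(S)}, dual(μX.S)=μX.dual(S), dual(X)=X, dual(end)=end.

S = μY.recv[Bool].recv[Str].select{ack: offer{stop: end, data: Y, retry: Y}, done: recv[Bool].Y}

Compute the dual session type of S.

μY = μY  (binder kept)
  recv[Bool] = send[Bool]
    recv[Str] = send[Str]
      select{ack,done} = offer{ack,done}  (⊕→&)
        • ack:
          offer{stop,data,retry} = select{stop,data,retry}  (offer→select)
            • stop:
              end self-dual
            • data:
              Y self-dual
            • retry:
              Y self-dual
        • done:
          recv[Bool] = send[Bool]
            Y self-dual

μY.send[Bool].send[Str].offer{ack: select{stop: end, data: Y, retry: Y}, done: send[Bool].Y}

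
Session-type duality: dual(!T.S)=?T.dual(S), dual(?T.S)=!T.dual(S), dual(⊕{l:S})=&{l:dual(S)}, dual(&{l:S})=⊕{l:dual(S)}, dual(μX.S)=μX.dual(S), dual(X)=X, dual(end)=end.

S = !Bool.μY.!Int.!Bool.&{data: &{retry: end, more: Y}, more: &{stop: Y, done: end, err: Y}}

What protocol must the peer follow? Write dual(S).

?Bool.μY.?Int.?Bool.⊕{data: ⊕{retry: end, more: Y}, more: ⊕{stop: Y, done: end, err: Y}}

!Bool ↦ ?Bool
  μY ↦ μY  (μ self-dual)
    !Int ↦ ?Int
      !Bool ↦ ?Bool
        &{data,more} ↦ ⊕{data,more}  (external→internal)
          [data]
            &{retry,more} ↦ ⊕{retry,more}  (external→internal)
              [retry]
                end ↦ end
              [more]
                Y ↦ Y
          [more]
            &{stop,done,err} ↦ ⊕{stop,done,err}  (external→internal)
              [stop]
                Y ↦ Y
              [done]
                end ↦ end
              [err]
                Y ↦ Y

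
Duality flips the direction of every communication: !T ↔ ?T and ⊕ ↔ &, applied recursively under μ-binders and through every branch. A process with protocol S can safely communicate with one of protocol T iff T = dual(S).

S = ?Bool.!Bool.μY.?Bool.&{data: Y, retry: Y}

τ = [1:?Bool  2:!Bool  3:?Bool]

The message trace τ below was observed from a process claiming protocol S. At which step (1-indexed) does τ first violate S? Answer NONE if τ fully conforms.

@1 ?Bool  match  now at !Bool.μY.…
@2 !Bool  match  now at μY.…
@3 ?Bool  match  now at &{data: μY.…, retry: μY.…}
trace exhausted — no violation

NONE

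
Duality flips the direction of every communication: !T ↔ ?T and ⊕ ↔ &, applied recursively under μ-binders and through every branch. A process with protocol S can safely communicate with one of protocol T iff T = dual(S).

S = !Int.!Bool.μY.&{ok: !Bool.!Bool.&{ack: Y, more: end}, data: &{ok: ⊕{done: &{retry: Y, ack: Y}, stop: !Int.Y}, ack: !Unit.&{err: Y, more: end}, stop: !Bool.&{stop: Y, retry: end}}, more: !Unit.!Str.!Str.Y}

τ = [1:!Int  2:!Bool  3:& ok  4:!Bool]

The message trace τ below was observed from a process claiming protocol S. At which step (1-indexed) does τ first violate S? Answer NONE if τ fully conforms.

@1 !Int  match  residual = !Bool.μY.…
@2 !Bool  match  residual = μY.…
@3 & ok  match  residual = !Bool.!Bool.&{ack: μY.…, more: end}
@4 !Bool  match  residual = !Bool.&{ack: μY.…, more: end}
trace exhausted — no violation

NONE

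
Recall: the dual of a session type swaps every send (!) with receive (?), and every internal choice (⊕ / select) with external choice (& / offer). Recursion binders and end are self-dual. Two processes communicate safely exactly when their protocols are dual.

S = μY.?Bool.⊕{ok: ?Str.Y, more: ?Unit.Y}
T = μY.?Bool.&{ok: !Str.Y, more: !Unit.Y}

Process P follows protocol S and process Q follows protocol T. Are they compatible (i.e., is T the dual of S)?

μY vs μY  ✓ (rec unchanged)
  ?Bool vs ?Bool  ✗ same direction on both sides — not dual

NO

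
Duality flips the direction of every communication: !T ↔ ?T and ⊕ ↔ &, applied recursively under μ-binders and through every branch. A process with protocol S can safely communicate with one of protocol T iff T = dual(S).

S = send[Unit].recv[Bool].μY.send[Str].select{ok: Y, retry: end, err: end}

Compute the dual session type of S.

send[Unit] ↦ recv[Unit]
  recv[Bool] ↦ send[Bool]
    μY ↦ μY  (binder kept)
      send[Str] ↦ recv[Str]
        select{ok,retry,err} ↦ offer{ok,retry,err}  (⊕→&)
          case ok:
            Y ↦ Y
          case retry:
            end ↦ end
          case err:
            end ↦ end

recv[Unit].send[Bool].μY.recv[Str].offer{ok: Y, retry: end, err: end}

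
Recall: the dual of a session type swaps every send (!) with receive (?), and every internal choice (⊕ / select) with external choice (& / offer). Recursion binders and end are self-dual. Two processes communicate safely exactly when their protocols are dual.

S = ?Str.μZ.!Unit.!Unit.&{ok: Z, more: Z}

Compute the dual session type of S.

!Str.μZ.?Unit.?Unit.⊕{ok: Z, more: Z}

?Str = !Str
  μZ = μZ  (binder kept)
    !Unit = ?Unit
      !Unit = ?Unit
        &{ok,more} = ⊕{ok,more}  (offer→select)
          case ok:
            dual(Z) = Z
          case more:
            dual(Z) = Z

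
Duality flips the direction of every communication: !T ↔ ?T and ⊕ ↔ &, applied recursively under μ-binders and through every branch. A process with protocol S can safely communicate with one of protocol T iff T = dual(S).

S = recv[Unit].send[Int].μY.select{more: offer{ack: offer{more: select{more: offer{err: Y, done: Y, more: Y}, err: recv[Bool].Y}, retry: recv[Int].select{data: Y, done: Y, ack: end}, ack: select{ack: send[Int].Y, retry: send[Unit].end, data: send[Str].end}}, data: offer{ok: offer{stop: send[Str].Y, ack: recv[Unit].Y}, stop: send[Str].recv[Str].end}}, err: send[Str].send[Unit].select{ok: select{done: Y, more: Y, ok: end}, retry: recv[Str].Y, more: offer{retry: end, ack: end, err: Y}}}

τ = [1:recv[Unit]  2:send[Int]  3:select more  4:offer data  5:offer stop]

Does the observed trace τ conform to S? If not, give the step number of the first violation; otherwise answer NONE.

step 1: recv[Unit]  ✓  residual = send[Int].μY.…
step 2: send[Int]  ✓  residual = μY.…
step 3: select more  ✓  residual = offer{ack: offer{more: select{more: offer{err: μY.…, done: μY.…, more: μY.…}, err: recv[Bool].μY.…}, retry: recv[Int].select{data: μY.…, done: μY.…, ack: end}, ack: select{ack: send[Int].μY.…, retry: send[Unit].end, data: send[Str].end}}, data: offer{ok: offer{stop: send[Str].μY.…, ack: recv[Unit].μY.…}, stop: send[Str].recv[Str].end}}
step 4: offer data  ✓  residual = offer{ok: offer{stop: send[Str].μY.…, ack: recv[Unit].μY.…}, stop: send[Str].recv[Str].end}
step 5: offer stop  ✓  residual = send[Str].recv[Str].end
τ conforms to S (length 5)

NONE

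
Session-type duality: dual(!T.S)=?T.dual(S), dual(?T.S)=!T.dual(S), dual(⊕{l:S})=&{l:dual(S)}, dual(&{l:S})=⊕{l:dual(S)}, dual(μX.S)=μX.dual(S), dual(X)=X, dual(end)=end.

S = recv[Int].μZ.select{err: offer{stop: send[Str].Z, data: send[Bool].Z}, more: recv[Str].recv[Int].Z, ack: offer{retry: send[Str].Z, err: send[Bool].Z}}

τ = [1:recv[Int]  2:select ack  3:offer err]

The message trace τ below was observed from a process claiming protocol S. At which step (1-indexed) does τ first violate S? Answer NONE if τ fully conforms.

@1 recv[Int]  ✓  residual = μZ.…
@2 select ack  ✓  residual = offer{retry: send[Str].μZ.…, err: send[Bool].μZ.…}
@3 offer err  ✓  residual = send[Bool].μZ.…
all 3 steps conform

NONE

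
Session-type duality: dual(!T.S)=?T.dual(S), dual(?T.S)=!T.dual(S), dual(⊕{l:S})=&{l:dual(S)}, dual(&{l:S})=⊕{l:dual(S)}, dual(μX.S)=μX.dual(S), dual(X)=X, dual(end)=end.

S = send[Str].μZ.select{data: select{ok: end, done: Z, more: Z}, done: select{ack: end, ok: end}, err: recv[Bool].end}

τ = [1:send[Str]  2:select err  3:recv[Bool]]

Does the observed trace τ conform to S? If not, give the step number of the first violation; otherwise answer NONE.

[1] send[Str]  ✓  now at μZ.…
[2] select err  ✓  now at recv[Bool].end
[3] recv[Bool]  ✓  now at end
τ conforms to S (length 3)

NONE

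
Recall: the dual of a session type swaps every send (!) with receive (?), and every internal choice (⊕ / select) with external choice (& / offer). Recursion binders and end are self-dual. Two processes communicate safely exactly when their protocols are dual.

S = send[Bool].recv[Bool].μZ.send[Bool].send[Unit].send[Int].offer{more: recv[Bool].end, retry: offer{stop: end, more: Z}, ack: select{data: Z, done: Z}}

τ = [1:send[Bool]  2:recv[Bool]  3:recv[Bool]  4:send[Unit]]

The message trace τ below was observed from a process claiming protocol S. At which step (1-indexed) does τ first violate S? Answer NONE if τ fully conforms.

3

step 1: send[Bool]  ✓  now at recv[Bool].μZ.…
step 2: recv[Bool]  ✓  now at μZ.…
step 3: got recv[Bool], protocol expects send[Bool]  ✗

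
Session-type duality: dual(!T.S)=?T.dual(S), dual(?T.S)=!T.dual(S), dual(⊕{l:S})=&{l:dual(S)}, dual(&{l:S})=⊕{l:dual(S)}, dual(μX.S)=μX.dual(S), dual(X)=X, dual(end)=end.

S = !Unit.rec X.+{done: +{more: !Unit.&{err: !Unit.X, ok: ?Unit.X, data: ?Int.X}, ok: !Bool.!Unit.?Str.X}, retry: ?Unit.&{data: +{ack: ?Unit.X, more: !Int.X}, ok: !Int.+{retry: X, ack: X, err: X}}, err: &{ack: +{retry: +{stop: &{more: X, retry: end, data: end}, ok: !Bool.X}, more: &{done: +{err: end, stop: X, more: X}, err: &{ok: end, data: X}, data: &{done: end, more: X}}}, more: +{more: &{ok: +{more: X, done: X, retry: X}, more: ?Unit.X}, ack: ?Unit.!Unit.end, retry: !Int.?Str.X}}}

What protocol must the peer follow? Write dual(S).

?Unit.rec X.&{done: &{more: ?Unit.+{err: ?Unit.X, ok: !Unit.X, data: !Int.X}, ok: ?Bool.?Unit.!Str.X}, retry: !Unit.+{data: &{ack: !Unit.X, more: ?Int.X}, ok: ?Int.&{retry: X, ack: X, err: X}}, err: +{ack: &{retry: &{stop: +{more: X, retry: end, data: end}, ok: ?Bool.X}, more: +{done: &{err: end, stop: X, more: X}, err: +{ok: end, data: X}, data: +{done: end, more: X}}}, more: &{more: +{ok: &{more: X, done: X, retry: X}, more: !Unit.X}, ack: !Unit.?Unit.end, retry: ?Int.!Str.X}}}

!Unit = ?Unit
  rec X = rec X  (μ self-dual)
    +{done,retry,err} = &{done,retry,err}  (select→offer)
      • done:
        +{more,ok} = &{more,ok}  (select→offer)
          • more:
            !Unit = ?Unit
              &{err,ok,data} = +{err,ok,data}  (&→⊕)
                • err:
                  !Unit = ?Unit
                    X self-dual
                • ok:
                  ?Unit = !Unit
                    X self-dual
                • data:
                  ?Int = !Int
                    X self-dual
          • ok:
            !Bool = ?Bool
              !Unit = ?Unit
                ?Str = !Str
                  X self-dual
      • retry:
        ?Unit = !Unit
          &{data,ok} = +{data,ok}  (&→⊕)
            • data:
              +{ack,more} = &{ack,more}  (select→offer)
                • ack:
                  ?Unit = !Unit
                    X self-dual
                • more:
                  !Int = ?Int
                    X self-dual
            • ok:
              !Int = ?Int
                +{retry,ack,err} = &{retry,ack,err}  (select→offer)
                  • retry:
                    X self-dual
                  • ack:
                    X self-dual
                  • err:
                    X self-dual
      • err:
        &{ack,more} = +{ack,more}  (&→⊕)
          • ack:
            +{retry,more} = &{retry,more}  (select→offer)
              • retry:
                +{stop,ok} = &{stop,ok}  (select→offer)
                  • stop:
                    &{more,retry,data} = +{more,retry,data}  (&→⊕)
                      • more:
                        X self-dual
                      • retry:
                        end self-dual
                      • data:
                        end self-dual
                  • ok:
                    !Bool = ?Bool
                      X self-dual
              • more:
                &{done,err,data} = +{done,err,data}  (&→⊕)
                  • done:
                    +{err,stop,more} = &{err,stop,more}  (select→offer)
                      • err:
                        end self-dual
                      • stop:
                        X self-dual
                      • more:
                        X self-dual
                  • err:
                    &{ok,data} = +{ok,data}  (&→⊕)
                      • ok:
                        end self-dual
                      • data:
                        X self-dual
                  • data:
                    &{done,more} = +{done,more}  (&→⊕)
                      • done:
                        end self-dual
                      • more:
                        X self-dual
          • more:
            +{more,ack,retry} = &{more,ack,retry}  (select→offer)
              • more:
                &{ok,more} = +{ok,more}  (&→⊕)
                  • ok:
                    +{more,done,retry} = &{more,done,retry}  (select→offer)
                      • more:
                        X self-dual
                      • done:
                        X self-dual
                      • retry:
                        X self-dual
                  • more:
                    ?Unit = !Unit
                      X self-dual
              • ack:
                ?Unit = !Unit
                  !Unit = ?Unit
                    end self-dual
              • retry:
                !Int = ?Int
                  ?Str = !Str
                    X self-dual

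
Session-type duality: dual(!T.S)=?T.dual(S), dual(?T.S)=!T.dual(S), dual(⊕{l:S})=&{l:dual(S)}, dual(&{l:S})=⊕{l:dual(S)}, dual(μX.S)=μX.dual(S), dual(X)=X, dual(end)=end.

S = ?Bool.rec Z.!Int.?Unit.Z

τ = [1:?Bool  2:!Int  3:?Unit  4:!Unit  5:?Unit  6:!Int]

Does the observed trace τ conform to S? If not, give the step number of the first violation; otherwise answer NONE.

4

step 1: ?Bool  ok  state: rec Z.…
step 2: !Int  ok  state: ?Unit.rec Z.…
step 3: ?Unit  ok  state: rec Z.…
step 4: got !Unit, protocol expects !Int  ✗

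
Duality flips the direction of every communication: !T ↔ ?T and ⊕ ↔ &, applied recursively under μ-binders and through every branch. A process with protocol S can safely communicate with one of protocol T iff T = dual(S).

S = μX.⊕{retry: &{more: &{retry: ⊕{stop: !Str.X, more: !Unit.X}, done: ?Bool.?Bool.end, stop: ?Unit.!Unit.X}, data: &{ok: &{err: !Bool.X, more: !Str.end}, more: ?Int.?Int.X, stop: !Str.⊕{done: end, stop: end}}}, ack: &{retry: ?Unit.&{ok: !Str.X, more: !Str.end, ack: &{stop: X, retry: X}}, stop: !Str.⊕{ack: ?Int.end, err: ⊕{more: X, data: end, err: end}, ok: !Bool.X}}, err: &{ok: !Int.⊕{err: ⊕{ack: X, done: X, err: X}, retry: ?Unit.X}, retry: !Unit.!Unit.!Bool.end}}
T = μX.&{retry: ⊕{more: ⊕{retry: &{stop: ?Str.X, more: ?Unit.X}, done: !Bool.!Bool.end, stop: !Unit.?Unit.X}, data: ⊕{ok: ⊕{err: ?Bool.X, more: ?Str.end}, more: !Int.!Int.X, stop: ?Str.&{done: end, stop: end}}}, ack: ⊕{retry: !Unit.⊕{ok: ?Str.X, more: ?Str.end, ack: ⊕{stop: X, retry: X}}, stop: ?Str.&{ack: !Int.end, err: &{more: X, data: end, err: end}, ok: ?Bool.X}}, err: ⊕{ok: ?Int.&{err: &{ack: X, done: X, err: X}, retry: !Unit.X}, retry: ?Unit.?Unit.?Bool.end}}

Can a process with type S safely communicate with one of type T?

μX | μX  ✓ (μ self-dual)
  ⊕{retry,ack,err} | &{retry,ack,err}  ✓ same labels
    case retry:
      &{more,data} | ⊕{more,data}  ✓ same labels
        case more:
          &{retry,done,stop} | ⊕{retry,done,stop}  ✓ same labels
            case retry:
              ⊕{stop,more} | &{stop,more}  ✓ same labels
                case stop:
                  !Str | ?Str  ✓
                    X | X  ✓
                case more:
                  !Unit | ?Unit  ✓
                    X | X  ✓
            case done:
              ?Bool | !Bool  ✓
                ?Bool | !Bool  ✓
                  end | end  ✓
            case stop:
              ?Unit | !Unit  ✓
                !Unit | ?Unit  ✓
                  X | X  ✓
        case data:
          &{ok,more,stop} | ⊕{ok,more,stop}  ✓ same labels
            case ok:
              &{err,more} | ⊕{err,more}  ✓ same labels
                case err:
                  !Bool | ?Bool  ✓
                    X | X  ✓
                case more:
                  !Str | ?Str  ✓
                    end | end  ✓
            case more:
              ?Int | !Int  ✓
                ?Int | !Int  ✓
                  X | X  ✓
            case stop:
              !Str | ?Str  ✓
                ⊕{done,stop} | &{done,stop}  ✓ same labels
                  case done:
                    end | end  ✓
                  case stop:
                    end | end  ✓
    case ack:
      &{retry,stop} | ⊕{retry,stop}  ✓ same labels
        case retry:
          ?Unit | !Unit  ✓
            &{ok,more,ack} | ⊕{ok,more,ack}  ✓ same labels
              case ok:
                !Str | ?Str  ✓
                  X | X  ✓
              case more:
                !Str | ?Str  ✓
                  end | end  ✓
              case ack:
                &{stop,retry} | ⊕{stop,retry}  ✓ same labels
                  case stop:
                    X | X  ✓
                  case retry:
                    X | X  ✓
        case stop:
          !Str | ?Str  ✓
            ⊕{ack,err,ok} | &{ack,err,ok}  ✓ same labels
              case ack:
                ?Int | !Int  ✓
                  end | end  ✓
              case err:
                ⊕{more,data,err} | &{more,data,err}  ✓ same labels
                  case more:
                    X | X  ✓
                  case data:
                    end | end  ✓
                  case err:
                    end | end  ✓
              case ok:
                !Bool | ?Bool  ✓
                  X | X  ✓
    case err:
      &{ok,retry} | ⊕{ok,retry}  ✓ same labels
        case ok:
          !Int | ?Int  ✓
            ⊕{err,retry} | &{err,retry}  ✓ same labels
              case err:
                ⊕{ack,done,err} | &{ack,done,err}  ✓ same labels
                  case ack:
                    X | X  ✓
                  case done:
                    X | X  ✓
                  case err:
                    X | X  ✓
              case retry:
                ?Unit | !Unit  ✓
                  X | X  ✓
        case retry:
          !Unit | ?Unit  ✓
            !Unit | ?Unit  ✓
              !Bool | ?Bool  ✓
                end | end  ✓

YES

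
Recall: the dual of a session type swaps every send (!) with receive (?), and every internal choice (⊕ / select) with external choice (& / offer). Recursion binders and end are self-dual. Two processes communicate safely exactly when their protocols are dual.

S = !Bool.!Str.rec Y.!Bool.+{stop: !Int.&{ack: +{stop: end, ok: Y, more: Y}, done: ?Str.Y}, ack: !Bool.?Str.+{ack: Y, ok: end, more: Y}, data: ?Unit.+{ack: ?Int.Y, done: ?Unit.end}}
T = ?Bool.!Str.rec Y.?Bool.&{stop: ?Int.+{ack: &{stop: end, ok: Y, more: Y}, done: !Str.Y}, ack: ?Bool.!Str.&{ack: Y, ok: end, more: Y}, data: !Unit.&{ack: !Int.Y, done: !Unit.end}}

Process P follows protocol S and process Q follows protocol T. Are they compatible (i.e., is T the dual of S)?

NO

!Bool vs ?Bool  match
  !Str vs !Str  ✗ same direction on both sides — not dual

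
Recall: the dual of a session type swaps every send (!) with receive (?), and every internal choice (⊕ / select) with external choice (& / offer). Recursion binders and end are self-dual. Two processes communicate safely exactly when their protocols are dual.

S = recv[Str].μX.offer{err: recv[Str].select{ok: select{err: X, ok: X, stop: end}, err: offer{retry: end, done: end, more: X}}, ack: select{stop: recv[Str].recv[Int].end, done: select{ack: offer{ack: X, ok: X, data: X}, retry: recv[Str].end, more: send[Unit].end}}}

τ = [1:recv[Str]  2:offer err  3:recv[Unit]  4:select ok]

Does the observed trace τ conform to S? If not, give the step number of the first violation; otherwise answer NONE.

3

step 1: recv[Str]  match  state: μX.…
step 2: offer err  match  state: recv[Str].select{ok: select{err: μX.…, ok: μX.…, stop: end}, err: offer{retry: end, done: end, more: μX.…}}
step 3: got recv[Unit], protocol expects recv[Str]  ✗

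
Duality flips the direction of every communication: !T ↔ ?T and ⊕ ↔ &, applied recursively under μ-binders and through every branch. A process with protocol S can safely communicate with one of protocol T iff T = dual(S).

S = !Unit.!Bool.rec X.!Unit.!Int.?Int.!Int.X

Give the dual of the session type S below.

?Unit.?Bool.rec X.?Unit.?Int.!Int.?Int.X

!Unit ↦ ?Unit
  !Bool ↦ ?Bool
    rec X ↦ rec X  (μ self-dual)
      !Unit ↦ ?Unit
        !Int ↦ ?Int
          ?Int ↦ !Int
            !Int ↦ ?Int
              X self-dual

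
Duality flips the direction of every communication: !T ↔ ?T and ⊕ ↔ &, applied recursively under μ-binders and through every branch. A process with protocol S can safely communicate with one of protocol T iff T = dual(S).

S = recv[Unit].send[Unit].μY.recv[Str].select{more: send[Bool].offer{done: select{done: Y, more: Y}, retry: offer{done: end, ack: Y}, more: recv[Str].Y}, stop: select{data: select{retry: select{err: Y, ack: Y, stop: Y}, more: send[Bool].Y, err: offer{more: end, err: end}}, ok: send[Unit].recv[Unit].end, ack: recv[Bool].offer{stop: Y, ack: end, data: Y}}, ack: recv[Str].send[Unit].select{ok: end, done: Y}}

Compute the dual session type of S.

recv[Unit] = send[Unit]
  send[Unit] = recv[Unit]
    μY = μY  (μ self-dual)
      recv[Str] = send[Str]
        select{more,stop,ack} = offer{more,stop,ack}  (select→offer)
          • more:
            send[Bool] = recv[Bool]
              offer{done,retry,more} = select{done,retry,more}  (&→⊕)
                • done:
                  select{done,more} = offer{done,more}  (select→offer)
                    • done:
                      Y ↦ Y
                    • more:
                      Y ↦ Y
                • retry:
                  offer{done,ack} = select{done,ack}  (&→⊕)
                    • done:
                      end ↦ end
                    • ack:
                      Y ↦ Y
                • more:
                  recv[Str] = send[Str]
                    Y ↦ Y
          • stop:
            select{data,ok,ack} = offer{data,ok,ack}  (select→offer)
              • data:
                select{retry,more,err} = offer{retry,more,err}  (select→offer)
                  • retry:
                    select{err,ack,stop} = offer{err,ack,stop}  (select→offer)
                      • err:
                        Y ↦ Y
                      • ack:
                        Y ↦ Y
                      • stop:
                        Y ↦ Y
                  • more:
                    send[Bool] = recv[Bool]
                      Y ↦ Y
                  • err:
                    offer{more,err} = select{more,err}  (&→⊕)
                      • more:
                        end ↦ end
                      • err:
                        end ↦ end
              • ok:
                send[Unit] = recv[Unit]
                  recv[Unit] = send[Unit]
                    end ↦ end
              • ack:
                recv[Bool] = send[Bool]
                  offer{stop,ack,data} = select{stop,ack,data}  (&→⊕)
                    • stop:
                      Y ↦ Y
                    • ack:
                      end ↦ end
                    • data:
                      Y ↦ Y
          • ack:
            recv[Str] = send[Str]
              send[Unit] = recv[Unit]
                select{ok,done} = offer{ok,done}  (select→offer)
                  • ok:
                    end ↦ end
                  • done:
                    Y ↦ Y

send[Unit].recv[Unit].μY.send[Str].offer{more: recv[Bool].select{done: offer{done: Y, more: Y}, retry: select{done: end, ack: Y}, more: send[Str].Y}, stop: offer{data: offer{retry: offer{err: Y, ack: Y, stop: Y}, more: recv[Bool].Y, err: select{more: end, err: end}}, ok: recv[Unit].send[Unit].end, ack: send[Bool].select{stop: Y, ack: end, data: Y}}, ack: send[Str].recv[Unit].offer{ok: end, done: Y}}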